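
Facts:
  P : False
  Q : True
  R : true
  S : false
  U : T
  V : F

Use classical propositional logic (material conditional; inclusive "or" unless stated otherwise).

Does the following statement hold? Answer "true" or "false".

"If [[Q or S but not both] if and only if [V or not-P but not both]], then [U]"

true

This is ((Q xor S) <-> (V xor ~P)) -> U.

Q xor S = T xor F = T
~P = ~F = T
V xor ~P = F xor T = T
(Q xor S) <-> (V xor ~P) = T <-> T = T
((Q xor S) <-> (V xor ~P)) -> U = T -> T = T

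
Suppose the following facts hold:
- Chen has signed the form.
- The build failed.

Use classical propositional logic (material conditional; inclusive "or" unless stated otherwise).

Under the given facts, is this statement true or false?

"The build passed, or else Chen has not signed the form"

Let Q = "the build passed" (False), P = "Chen has signed the form" (True).
This is Q or not P.

not P = not True = False
Q or not P = False or False = False

false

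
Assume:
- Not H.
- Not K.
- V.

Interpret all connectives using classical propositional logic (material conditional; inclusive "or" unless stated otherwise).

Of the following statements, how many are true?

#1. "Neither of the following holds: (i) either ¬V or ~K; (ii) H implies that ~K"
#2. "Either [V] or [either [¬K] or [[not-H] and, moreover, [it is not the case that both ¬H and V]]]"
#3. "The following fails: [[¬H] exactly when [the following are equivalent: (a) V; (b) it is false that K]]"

#1: Parsed as (~V | ~K) nor (H -> ~K)

~V = ~T = F
~K = ~F = T
~V | ~K = F | T = T
~K = ~F = T
H -> ~K = F -> T = T
(~V | ~K) nor (H -> ~K) = T nor T = F
So #1 is false.

#2: This is V | (~K | (~H & (~H nand V))).

~K = ~F = T
~H = ~F = T
~H = ~F = T
~H nand V = T nand T = F
~H & (~H nand V) = T & F = F
~K | (~H & (~H nand V)) = T | F = T
V | (~K | (~H & (~H nand V))) = T | T = T
So #2 is true.

#3: Parsed as ~(~H <-> (V <-> ~K))

~H = ~F = T
~K = ~F = T
V <-> ~K = T <-> T = T
~H <-> (V <-> ~K) = T <-> T = T
~(~H <-> (V <-> ~K)) = ~T = F
So #3 is false.

1 of the 3 statements is true (#2).

1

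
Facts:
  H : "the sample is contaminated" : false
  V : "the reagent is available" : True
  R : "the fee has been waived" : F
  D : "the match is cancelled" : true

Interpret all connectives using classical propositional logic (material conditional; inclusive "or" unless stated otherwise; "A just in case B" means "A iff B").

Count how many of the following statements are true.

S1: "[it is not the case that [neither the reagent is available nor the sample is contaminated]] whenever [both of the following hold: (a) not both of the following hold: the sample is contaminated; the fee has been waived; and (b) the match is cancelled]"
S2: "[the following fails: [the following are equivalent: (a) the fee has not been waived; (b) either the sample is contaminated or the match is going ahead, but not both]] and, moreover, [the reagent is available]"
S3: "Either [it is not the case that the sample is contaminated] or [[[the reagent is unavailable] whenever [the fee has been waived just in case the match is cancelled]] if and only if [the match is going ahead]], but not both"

S1: Formalization: ((H nand R) & D) -> ~(V nor H)

H nand R = F nand F = T
(H nand R) & D = T & T = T
V nor H = T nor F = F
~(V nor H) = ~F = T
((H nand R) & D) -> ~(V nor H) = T -> T = T
So S1 is true.

S2: In symbols: ~(~R <-> (H xor ~D)) & V

~R = ~F = T
~D = ~T = F
H xor ~D = F xor F = F
~R <-> (H xor ~D) = T <-> F = F
~(~R <-> (H xor ~D)) = ~F = T
~(~R <-> (H xor ~D)) & V = T & T = T
Hence S2 is true.

S3: This is ~H xor (((R <-> D) -> ~V) <-> ~D).

~H = ~F = T
R <-> D = F <-> T = F
~V = ~T = F
(R <-> D) -> ~V = F -> F = T
~D = ~T = F
((R <-> D) -> ~V) <-> ~D = T <-> F = F
~H xor (((R <-> D) -> ~V) <-> ~D) = T xor F = T
Thus S3 is true.

True statements: 3.

3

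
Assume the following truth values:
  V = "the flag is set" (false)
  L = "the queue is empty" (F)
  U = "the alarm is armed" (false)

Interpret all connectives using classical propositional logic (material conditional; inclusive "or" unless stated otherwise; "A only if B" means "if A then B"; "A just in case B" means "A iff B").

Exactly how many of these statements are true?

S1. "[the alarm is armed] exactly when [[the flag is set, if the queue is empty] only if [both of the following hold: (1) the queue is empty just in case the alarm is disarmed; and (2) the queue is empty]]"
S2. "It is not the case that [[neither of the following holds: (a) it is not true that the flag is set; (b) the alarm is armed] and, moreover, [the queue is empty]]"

2

S1: Parsed as U ↔ ((L → V) → ((L ↔ ¬U) ∧ L))

L → V = F → F = T
¬U = ¬F = T
L ↔ ¬U = F ↔ T = F
(L ↔ ¬U) ∧ L = F ∧ F = F
(L → V) → ((L ↔ ¬U) ∧ L) = T → F = F
U ↔ ((L → V) → ((L ↔ ¬U) ∧ L)) = F ↔ F = T
So S1 is true.

S2: This is ¬((¬V ↓ U) ∧ L).

¬V = ¬F = T
¬V ↓ U = T ↓ F = F
(¬V ↓ U) ∧ L = F ∧ F = F
¬((¬V ↓ U) ∧ L) = ¬F = T
Hence S2 is true.

Count: 2.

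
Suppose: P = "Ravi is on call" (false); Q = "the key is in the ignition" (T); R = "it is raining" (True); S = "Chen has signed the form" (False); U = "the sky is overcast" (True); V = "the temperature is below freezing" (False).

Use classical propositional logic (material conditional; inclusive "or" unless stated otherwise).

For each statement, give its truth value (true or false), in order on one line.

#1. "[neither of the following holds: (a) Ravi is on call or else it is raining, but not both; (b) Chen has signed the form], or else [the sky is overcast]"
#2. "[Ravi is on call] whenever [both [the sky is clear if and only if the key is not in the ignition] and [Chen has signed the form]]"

#1 true, #2 true

#1: In symbols: ((P xor R) nor S) or U

P xor R = False xor True = True
(P xor R) nor S = True nor False = False
((P xor R) nor S) or U = False or True = True
Thus #1 is true.

#2: This is ((not U iff not Q) and S) -> P.

not U = not True = False
not Q = not True = False
not U iff not Q = False iff False = True
(not U iff not Q) and S = True and False = False
((not U iff not Q) and S) -> P = False -> False = True
Thus #2 is true.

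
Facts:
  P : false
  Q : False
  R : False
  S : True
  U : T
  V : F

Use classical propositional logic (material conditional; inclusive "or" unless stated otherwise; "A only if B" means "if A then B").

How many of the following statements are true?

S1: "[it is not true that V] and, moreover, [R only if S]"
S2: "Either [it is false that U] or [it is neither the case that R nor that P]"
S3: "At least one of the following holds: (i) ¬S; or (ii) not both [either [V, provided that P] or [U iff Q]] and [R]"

3

S1: In symbols: ~V & (R -> S)

~V = ~F = T
R -> S = F -> T = T
~V & (R -> S) = T & T = T
Thus S1 is true.

S2: Formalization: ~U | (R nor P)

~U = ~T = F
R nor P = F nor F = T
~U | (R nor P) = F | T = T
So S2 is true.

S3: Formalization: ~S | (((P -> V) | (U <-> Q)) nand R)

~S = ~T = F
P -> V = F -> F = T
U <-> Q = T <-> F = F
(P -> V) | (U <-> Q) = T | F = T
((P -> V) | (U <-> Q)) nand R = T nand F = T
~S | (((P -> V) | (U <-> Q)) nand R) = F | T = T
So S3 is true.

True statements: 3.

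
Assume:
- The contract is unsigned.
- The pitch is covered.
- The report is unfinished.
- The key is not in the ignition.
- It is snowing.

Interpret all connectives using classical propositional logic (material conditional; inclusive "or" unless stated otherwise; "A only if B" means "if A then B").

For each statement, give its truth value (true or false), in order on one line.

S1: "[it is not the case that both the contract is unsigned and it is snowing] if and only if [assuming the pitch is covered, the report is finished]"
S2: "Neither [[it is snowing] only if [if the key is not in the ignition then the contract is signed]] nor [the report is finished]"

Let Q = "the contract is signed" (F), G = "it is snowing" (T), W = "the pitch is covered" (T), D = "the report is finished" (F), K = "the key is in the ignition" (F).

S1: In symbols: (¬Q ↑ G) ↔ (W → D)

¬Q = ¬F = T
¬Q ↑ G = T ↑ T = F
W → D = T → F = F
(¬Q ↑ G) ↔ (W → D) = F ↔ F = T
Hence S1 is true.

S2: Formalization: (G → (¬K → Q)) ↓ D

¬K = ¬F = T
¬K → Q = T → F = F
G → (¬K → Q) = T → F = F
(G → (¬K → Q)) ↓ D = F ↓ F = T
Thus S2 is true.

S1 T; S2 T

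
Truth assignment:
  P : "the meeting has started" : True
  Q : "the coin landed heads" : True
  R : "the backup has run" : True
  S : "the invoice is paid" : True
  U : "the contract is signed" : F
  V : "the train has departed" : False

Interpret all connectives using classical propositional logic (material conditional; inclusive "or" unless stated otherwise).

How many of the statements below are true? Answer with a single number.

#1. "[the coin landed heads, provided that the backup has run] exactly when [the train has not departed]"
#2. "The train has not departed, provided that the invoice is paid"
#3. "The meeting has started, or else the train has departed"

#1: In symbols: (R -> Q) <-> ~V

R -> Q = T -> T = T
~V = ~F = T
(R -> Q) <-> ~V = T <-> T = T
Hence #1 is true.

#2: Formalization: S -> ~V

~V = ~F = T
S -> ~V = T -> T = T
Thus #2 is true.

#3: Parsed as P | V

P | V = T | F = T
Hence #3 is true.

Count: 3.

3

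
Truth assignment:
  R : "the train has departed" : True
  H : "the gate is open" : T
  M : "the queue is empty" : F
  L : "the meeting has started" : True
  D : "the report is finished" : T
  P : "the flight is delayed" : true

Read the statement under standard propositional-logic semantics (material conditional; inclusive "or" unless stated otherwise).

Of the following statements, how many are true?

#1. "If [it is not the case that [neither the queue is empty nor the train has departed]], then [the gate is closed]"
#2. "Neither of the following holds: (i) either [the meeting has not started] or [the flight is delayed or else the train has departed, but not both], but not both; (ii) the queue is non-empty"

0

#1: In symbols: ¬(M ↓ R) → ¬H

M ↓ R = F ↓ T = F
¬(M ↓ R) = ¬F = T
¬H = ¬T = F
¬(M ↓ R) → ¬H = T → F = F
Thus #1 is false.

#2: Parsed as (¬L ⊕ (P ⊕ R)) ↓ ¬M

¬L = ¬T = F
P ⊕ R = T ⊕ T = F
¬L ⊕ (P ⊕ R) = F ⊕ F = F
¬M = ¬F = T
(¬L ⊕ (P ⊕ R)) ↓ ¬M = F ↓ T = F
So #2 is false.

True statements: 0 (none).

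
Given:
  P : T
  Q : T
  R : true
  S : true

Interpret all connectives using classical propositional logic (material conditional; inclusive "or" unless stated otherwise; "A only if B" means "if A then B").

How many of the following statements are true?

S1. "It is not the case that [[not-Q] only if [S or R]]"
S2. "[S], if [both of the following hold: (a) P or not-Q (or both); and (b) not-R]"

S1: This is not (not Q -> (S or R)).

not Q = not True = False
S or R = True or True = True
not Q -> (S or R) = False -> True = True
not (not Q -> (S or R)) = not True = False
Thus S1 is false.

S2: In symbols: ((P or not Q) and not R) -> S

not Q = not True = False
P or not Q = True or False = True
not R = not True = False
(P or not Q) and not R = True and False = False
((P or not Q) and not R) -> S = False -> True = True
So S2 is true.

True statements: 1.

1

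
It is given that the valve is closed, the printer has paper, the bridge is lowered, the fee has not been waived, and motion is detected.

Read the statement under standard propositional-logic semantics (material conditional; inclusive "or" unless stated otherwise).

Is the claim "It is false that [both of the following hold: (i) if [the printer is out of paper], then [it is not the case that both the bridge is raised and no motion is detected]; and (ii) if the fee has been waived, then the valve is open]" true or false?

Let Q = "the printer has paper" (T), R = "the bridge is raised" (F), U = "motion is detected" (T), S = "the fee has been waived" (F), P = "the valve is open" (F).
This is ¬((¬Q → (R ↑ ¬U)) ∧ (S → P)).

¬Q = ¬T = F
¬U = ¬T = F
R ↑ ¬U = F ↑ F = T
¬Q → (R ↑ ¬U) = F → T = T
S → P = F → F = T
(¬Q → (R ↑ ¬U)) ∧ (S → P) = T ∧ T = T
¬((¬Q → (R ↑ ¬U)) ∧ (S → P)) = ¬T = F

False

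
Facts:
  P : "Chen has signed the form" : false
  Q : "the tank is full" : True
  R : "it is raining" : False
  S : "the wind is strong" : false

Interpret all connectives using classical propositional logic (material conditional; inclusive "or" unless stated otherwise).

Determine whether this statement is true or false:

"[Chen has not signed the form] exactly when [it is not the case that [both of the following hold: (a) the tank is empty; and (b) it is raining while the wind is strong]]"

In symbols: ¬P ↔ ¬(¬Q ∧ (R ∧ S))

¬P = ¬F = T
¬Q = ¬T = F
R ∧ S = F ∧ F = F
¬Q ∧ (R ∧ S) = F ∧ F = F
¬(¬Q ∧ (R ∧ S)) = ¬F = T
¬P ↔ ¬(¬Q ∧ (R ∧ S)) = T ↔ T = T

True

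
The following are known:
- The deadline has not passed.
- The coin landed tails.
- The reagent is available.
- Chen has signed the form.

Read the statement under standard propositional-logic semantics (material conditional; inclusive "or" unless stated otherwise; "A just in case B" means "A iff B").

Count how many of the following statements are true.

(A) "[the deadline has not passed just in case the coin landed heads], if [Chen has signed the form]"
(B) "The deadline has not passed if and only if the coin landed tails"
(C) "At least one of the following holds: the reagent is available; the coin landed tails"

2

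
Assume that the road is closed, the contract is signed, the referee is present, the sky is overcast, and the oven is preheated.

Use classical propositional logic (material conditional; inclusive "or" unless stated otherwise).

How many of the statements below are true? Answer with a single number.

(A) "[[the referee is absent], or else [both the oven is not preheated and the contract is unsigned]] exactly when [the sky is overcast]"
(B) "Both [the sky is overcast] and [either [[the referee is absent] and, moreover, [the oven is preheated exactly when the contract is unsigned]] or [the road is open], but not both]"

Let R = "the referee is present" (T), Q = "the oven is preheated" (T), V = "the contract is signed" (T), D = "the sky is overcast" (T), L = "the road is closed" (T).

(A): This is (¬R ∨ (¬Q ∧ ¬V)) ↔ D.

¬R = ¬T = F
¬Q = ¬T = F
¬V = ¬T = F
¬Q ∧ ¬V = F ∧ F = F
¬R ∨ (¬Q ∧ ¬V) = F ∨ F = F
(¬R ∨ (¬Q ∧ ¬V)) ↔ D = F ↔ T = F
Hence (A) is false.

(B): This is D ∧ ((¬R ∧ (Q ↔ ¬V)) ⊕ ¬L).

¬R = ¬T = F
¬V = ¬T = F
Q ↔ ¬V = T ↔ F = F
¬R ∧ (Q ↔ ¬V) = F ∧ F = F
¬L = ¬T = F
(¬R ∧ (Q ↔ ¬V)) ⊕ ¬L = F ⊕ F = F
D ∧ ((¬R ∧ (Q ↔ ¬V)) ⊕ ¬L) = T ∧ F = F
Thus (B) is false.

0 of the 2 statements are true (none).

0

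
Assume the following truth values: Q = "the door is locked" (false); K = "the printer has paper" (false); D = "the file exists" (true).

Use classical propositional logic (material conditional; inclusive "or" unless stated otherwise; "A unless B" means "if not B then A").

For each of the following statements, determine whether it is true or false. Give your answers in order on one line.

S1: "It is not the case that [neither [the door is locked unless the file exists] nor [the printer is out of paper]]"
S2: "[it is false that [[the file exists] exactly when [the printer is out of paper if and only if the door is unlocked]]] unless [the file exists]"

S1 true / S2 true

S1: In symbols: ~((Q | D) nor ~K)

Q | D = F | T = T
~K = ~F = T
(Q | D) nor ~K = T nor T = F
~((Q | D) nor ~K) = ~F = T
Thus S1 is true.

S2: Formalization: ~(D <-> (~K <-> ~Q)) | D

~K = ~F = T
~Q = ~F = T
~K <-> ~Q = T <-> T = T
D <-> (~K <-> ~Q) = T <-> T = T
~(D <-> (~K <-> ~Q)) = ~T = F
~(D <-> (~K <-> ~Q)) | D = F | T = T
Thus S2 is true.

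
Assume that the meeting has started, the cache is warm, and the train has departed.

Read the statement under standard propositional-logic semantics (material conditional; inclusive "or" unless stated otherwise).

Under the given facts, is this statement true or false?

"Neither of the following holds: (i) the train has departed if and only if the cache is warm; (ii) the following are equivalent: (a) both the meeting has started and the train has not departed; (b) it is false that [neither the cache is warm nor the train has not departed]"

False.

Let M = "the train has departed" (T), G = "the cache is warm" (T), W = "the meeting has started" (T).
This is (M ↔ G) ↓ ((W ∧ ¬M) ↔ ¬(G ↓ ¬M)).

M ↔ G = T ↔ T = T
¬M = ¬T = F
W ∧ ¬M = T ∧ F = F
¬M = ¬T = F
G ↓ ¬M = T ↓ F = F
¬(G ↓ ¬M) = ¬F = T
(W ∧ ¬M) ↔ ¬(G ↓ ¬M) = F ↔ T = F
(M ↔ G) ↓ ((W ∧ ¬M) ↔ ¬(G ↓ ¬M)) = T ↓ F = F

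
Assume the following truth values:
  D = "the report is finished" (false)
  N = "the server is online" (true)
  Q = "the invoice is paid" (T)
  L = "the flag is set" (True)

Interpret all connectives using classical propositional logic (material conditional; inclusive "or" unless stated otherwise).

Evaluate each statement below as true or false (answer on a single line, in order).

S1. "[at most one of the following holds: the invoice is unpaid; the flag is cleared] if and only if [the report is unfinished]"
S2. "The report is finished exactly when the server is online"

S1 T, S2 F

S1: Parsed as (¬Q ↑ ¬L) ↔ ¬D

¬Q = ¬T = F
¬L = ¬T = F
¬Q ↑ ¬L = F ↑ F = T
¬D = ¬F = T
(¬Q ↑ ¬L) ↔ ¬D = T ↔ T = T
Thus S1 is true.

S2: This is D ↔ N.

D ↔ N = F ↔ T = F
Thus S2 is false.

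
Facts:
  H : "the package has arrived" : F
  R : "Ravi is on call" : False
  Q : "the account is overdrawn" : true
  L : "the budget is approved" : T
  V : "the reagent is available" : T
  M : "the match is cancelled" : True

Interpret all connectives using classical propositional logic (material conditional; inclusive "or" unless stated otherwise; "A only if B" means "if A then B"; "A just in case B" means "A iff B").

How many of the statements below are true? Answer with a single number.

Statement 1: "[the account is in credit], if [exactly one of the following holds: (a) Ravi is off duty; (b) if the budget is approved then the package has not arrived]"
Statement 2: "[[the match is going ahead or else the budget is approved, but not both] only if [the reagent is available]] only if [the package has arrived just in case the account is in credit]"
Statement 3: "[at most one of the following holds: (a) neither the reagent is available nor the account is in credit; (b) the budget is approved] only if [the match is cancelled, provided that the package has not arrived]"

Statement 1: Parsed as (not R xor (L -> not H)) -> not Q

not R = not False = True
not H = not False = True
L -> not H = True -> True = True
not R xor (L -> not H) = True xor True = False
not Q = not True = False
(not R xor (L -> not H)) -> not Q = False -> False = True
Hence Statement 1 is true.

Statement 2: Formalization: ((not M xor L) -> V) -> (H iff not Q)

not M = not True = False
not M xor L = False xor True = True
(not M xor L) -> V = True -> True = True
not Q = not True = False
H iff not Q = False iff False = True
((not M xor L) -> V) -> (H iff not Q) = True -> True = True
So Statement 2 is true.

Statement 3: Parsed as ((V nor not Q) nand L) -> (not H -> M)

not Q = not True = False
V nor not Q = True nor False = False
(V nor not Q) nand L = False nand True = True
not H = not False = True
not H -> M = True -> True = True
((V nor not Q) nand L) -> (not H -> M) = True -> True = True
Thus Statement 3 is true.

3 of the 3 statements are true.

3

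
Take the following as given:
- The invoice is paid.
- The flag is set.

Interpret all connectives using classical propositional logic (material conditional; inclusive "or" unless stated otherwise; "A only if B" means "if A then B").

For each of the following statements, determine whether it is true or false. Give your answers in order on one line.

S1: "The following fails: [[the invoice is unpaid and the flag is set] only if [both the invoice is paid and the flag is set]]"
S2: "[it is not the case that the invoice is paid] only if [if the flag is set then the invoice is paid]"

Let V = "the invoice is paid" (True), H = "the flag is set" (True).

S1: Formalization: not ((not V and H) -> (V and H))

not V = not True = False
not V and H = False and True = False
V and H = True and True = True
(not V and H) -> (V and H) = False -> True = True
not ((not V and H) -> (V and H)) = not True = False
So S1 is false.

S2: In symbols: not V -> (H -> V)

not V = not True = False
H -> V = True -> True = True
not V -> (H -> V) = False -> True = True
Thus S2 is true.

S1 False; S2 True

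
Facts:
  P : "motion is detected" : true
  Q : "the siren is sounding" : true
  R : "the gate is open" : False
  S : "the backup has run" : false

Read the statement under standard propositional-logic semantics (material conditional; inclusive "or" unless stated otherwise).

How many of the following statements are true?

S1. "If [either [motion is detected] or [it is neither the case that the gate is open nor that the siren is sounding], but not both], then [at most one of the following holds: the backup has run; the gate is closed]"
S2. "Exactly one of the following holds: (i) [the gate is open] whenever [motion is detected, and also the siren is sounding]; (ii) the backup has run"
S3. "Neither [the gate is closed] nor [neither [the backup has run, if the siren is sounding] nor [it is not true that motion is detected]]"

1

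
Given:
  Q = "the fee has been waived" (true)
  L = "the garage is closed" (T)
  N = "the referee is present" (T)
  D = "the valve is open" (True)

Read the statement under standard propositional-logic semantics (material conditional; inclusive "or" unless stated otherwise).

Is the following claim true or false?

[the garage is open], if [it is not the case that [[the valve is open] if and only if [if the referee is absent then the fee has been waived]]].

This is not (D iff (not N -> Q)) -> not L.

not N = not True = False
not N -> Q = False -> True = True
D iff (not N -> Q) = True iff True = True
not (D iff (not N -> Q)) = not True = False
not L = not True = False
not (D iff (not N -> Q)) -> not L = False -> False = True

true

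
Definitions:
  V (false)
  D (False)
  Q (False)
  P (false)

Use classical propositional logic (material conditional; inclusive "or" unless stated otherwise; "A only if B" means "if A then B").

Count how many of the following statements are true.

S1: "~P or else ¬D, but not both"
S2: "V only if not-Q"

1

S1: This is ~P xor ~D.

~P = ~F = T
~D = ~F = T
~P xor ~D = T xor T = F
Thus S1 is false.

S2: In symbols: V -> ~Q

~Q = ~F = T
V -> ~Q = F -> T = T
Thus S2 is true.

True statements: 1.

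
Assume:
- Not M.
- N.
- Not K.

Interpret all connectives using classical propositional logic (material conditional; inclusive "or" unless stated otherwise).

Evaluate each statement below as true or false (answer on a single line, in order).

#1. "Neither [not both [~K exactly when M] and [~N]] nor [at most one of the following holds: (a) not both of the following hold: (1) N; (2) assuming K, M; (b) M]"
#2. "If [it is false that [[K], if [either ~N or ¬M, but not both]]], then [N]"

#1: In symbols: ((not K iff M) nand not N) nor ((N nand (K -> M)) nand M)

not K = not False = True
not K iff M = True iff False = False
not N = not True = False
(not K iff M) nand not N = False nand False = True
K -> M = False -> False = True
N nand (K -> M) = True nand True = False
(N nand (K -> M)) nand M = False nand False = True
((not K iff M) nand not N) nor ((N nand (K -> M)) nand M) = True nor True = False
Hence #1 is false.

#2: Formalization: not ((not N xor not M) -> K) -> N

not N = not True = False
not M = not False = True
not N xor not M = False xor True = True
(not N xor not M) -> K = True -> False = False
not ((not N xor not M) -> K) = not False = True
not ((not N xor not M) -> K) -> N = True -> True = True
Hence #2 is true.

#1 False, #2 True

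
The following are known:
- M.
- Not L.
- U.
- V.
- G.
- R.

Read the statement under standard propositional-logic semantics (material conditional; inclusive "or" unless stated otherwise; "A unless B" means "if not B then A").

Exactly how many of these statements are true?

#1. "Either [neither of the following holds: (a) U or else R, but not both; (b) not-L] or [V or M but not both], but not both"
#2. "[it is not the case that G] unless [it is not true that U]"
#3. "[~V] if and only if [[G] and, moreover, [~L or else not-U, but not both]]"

0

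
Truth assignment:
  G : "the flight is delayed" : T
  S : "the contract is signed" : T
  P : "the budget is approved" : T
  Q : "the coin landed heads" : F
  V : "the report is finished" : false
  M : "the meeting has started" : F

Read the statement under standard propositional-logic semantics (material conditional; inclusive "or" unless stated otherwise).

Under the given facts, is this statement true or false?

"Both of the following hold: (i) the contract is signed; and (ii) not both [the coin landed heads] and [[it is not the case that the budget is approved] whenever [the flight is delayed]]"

Formalization: S ∧ (Q ↑ (G → ¬P))

¬P = ¬T = F
G → ¬P = T → F = F
Q ↑ (G → ¬P) = F ↑ F = T
S ∧ (Q ↑ (G → ¬P)) = T ∧ T = T

True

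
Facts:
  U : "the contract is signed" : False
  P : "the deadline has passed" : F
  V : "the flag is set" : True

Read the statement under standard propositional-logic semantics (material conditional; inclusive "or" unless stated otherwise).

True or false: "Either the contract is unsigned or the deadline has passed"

Values: U=F, P=F.
This is ¬U ∨ P.

¬U = ¬F = T
¬U ∨ P = T ∨ F = T

True.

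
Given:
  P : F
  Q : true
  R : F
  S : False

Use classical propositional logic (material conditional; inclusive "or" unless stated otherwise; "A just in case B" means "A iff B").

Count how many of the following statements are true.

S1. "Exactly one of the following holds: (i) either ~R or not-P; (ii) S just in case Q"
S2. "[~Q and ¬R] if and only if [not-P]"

1

S1: This is (not R or not P) xor (S iff Q).

not R = not False = True
not P = not False = True
not R or not P = True or True = True
S iff Q = False iff True = False
(not R or not P) xor (S iff Q) = True xor False = True
Hence S1 is true.

S2: In symbols: (not Q and not R) iff not P

not Q = not True = False
not R = not False = True
not Q and not R = False and True = False
not P = not False = True
(not Q and not R) iff not P = False iff True = False
So S2 is false.

Count: 1.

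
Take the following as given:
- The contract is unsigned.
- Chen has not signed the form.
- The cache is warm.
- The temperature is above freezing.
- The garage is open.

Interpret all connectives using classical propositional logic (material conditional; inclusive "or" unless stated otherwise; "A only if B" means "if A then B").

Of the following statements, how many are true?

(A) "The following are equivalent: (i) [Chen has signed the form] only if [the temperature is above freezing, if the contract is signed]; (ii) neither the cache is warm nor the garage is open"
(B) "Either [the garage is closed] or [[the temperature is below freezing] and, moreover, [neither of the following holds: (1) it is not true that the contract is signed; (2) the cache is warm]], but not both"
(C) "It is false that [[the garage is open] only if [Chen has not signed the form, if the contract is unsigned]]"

Let G = "Chen has signed the form" (F), P = "the contract is signed" (F), S = "the temperature is below freezing" (F), H = "the cache is warm" (T), W = "the garage is closed" (F).

(A): Formalization: (G → (P → ¬S)) ↔ (H ↓ ¬W)

¬S = ¬F = T
P → ¬S = F → T = T
G → (P → ¬S) = F → T = T
¬W = ¬F = T
H ↓ ¬W = T ↓ T = F
(G → (P → ¬S)) ↔ (H ↓ ¬W) = T ↔ F = F
Hence (A) is false.

(B): Parsed as W ⊕ (S ∧ (¬P ↓ H))

¬P = ¬F = T
¬P ↓ H = T ↓ T = F
S ∧ (¬P ↓ H) = F ∧ F = F
W ⊕ (S ∧ (¬P ↓ H)) = F ⊕ F = F
Hence (B) is false.

(C): Parsed as ¬(¬W → (¬P → ¬G))

¬W = ¬F = T
¬P = ¬F = T
¬G = ¬F = T
¬P → ¬G = T → T = T
¬W → (¬P → ¬G) = T → T = T
¬(¬W → (¬P → ¬G)) = ¬T = F
So (C) is false.

Count: 0.

0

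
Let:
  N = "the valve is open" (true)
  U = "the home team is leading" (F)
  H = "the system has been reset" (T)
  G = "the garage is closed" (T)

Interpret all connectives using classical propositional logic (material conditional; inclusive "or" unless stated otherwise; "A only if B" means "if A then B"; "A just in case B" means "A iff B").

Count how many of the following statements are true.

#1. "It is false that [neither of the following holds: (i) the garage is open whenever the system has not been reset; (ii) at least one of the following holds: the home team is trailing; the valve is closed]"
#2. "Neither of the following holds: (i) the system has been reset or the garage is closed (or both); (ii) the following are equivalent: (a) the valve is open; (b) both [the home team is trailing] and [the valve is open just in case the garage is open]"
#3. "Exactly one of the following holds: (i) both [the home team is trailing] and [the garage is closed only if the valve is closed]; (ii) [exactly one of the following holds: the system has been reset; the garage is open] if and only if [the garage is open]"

#1: This is not ((not H -> not G) nor (not U or not N)).

not H = not True = False
not G = not True = False
not H -> not G = False -> False = True
not U = not False = True
not N = not True = False
not U or not N = True or False = True
(not H -> not G) nor (not U or not N) = True nor True = False
not ((not H -> not G) nor (not U or not N)) = not False = True
Thus #1 is true.

#2: Parsed as (H or G) nor (N iff (not U and (N iff not G)))

H or G = True or True = True
not U = not False = True
not G = not True = False
N iff not G = True iff False = False
not U and (N iff not G) = True and False = False
N iff (not U and (N iff not G)) = True iff False = False
(H or G) nor (N iff (not U and (N iff not G))) = True nor False = False
So #2 is false.

#3: Formalization: (not U and (G -> not N)) xor ((H xor not G) iff not G)

not U = not False = True
not N = not True = False
G -> not N = True -> False = False
not U and (G -> not N) = True and False = False
not G = not True = False
H xor not G = True xor False = True
not G = not True = False
(H xor not G) iff not G = True iff False = False
(not U and (G -> not N)) xor ((H xor not G) iff not G) = False xor False = False
Thus #3 is false.

Count: 1.

1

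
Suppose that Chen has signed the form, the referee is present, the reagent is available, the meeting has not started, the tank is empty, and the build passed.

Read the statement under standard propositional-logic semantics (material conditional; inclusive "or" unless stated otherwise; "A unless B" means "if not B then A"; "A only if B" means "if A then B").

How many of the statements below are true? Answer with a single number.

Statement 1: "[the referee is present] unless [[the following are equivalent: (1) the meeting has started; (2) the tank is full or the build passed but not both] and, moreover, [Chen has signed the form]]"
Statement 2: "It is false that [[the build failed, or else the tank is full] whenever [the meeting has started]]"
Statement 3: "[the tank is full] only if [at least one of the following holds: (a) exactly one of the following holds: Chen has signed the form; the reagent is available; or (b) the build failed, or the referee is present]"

Let Q = "the referee is present" (T), S = "the meeting has started" (F), U = "the tank is full" (F), V = "the build passed" (T), P = "Chen has signed the form" (T), R = "the reagent is available" (T).

Statement 1: In symbols: Q ∨ ((S ↔ (U ⊕ V)) ∧ P)

U ⊕ V = F ⊕ T = T
S ↔ (U ⊕ V) = F ↔ T = F
(S ↔ (U ⊕ V)) ∧ P = F ∧ T = F
Q ∨ ((S ↔ (U ⊕ V)) ∧ P) = T ∨ F = T
Thus Statement 1 is true.

Statement 2: Formalization: ¬(S → (¬V ∨ U))

¬V = ¬T = F
¬V ∨ U = F ∨ F = F
S → (¬V ∨ U) = F → F = T
¬(S → (¬V ∨ U)) = ¬T = F
Hence Statement 2 is false.

Statement 3: Formalization: U → ((P ⊕ R) ∨ (¬V ∨ Q))

P ⊕ R = T ⊕ T = F
¬V = ¬T = F
¬V ∨ Q = F ∨ T = T
(P ⊕ R) ∨ (¬V ∨ Q) = F ∨ T = T
U → ((P ⊕ R) ∨ (¬V ∨ Q)) = F → T = T
Hence Statement 3 is true.

True statements: 2 (Statement 1, Statement 3).

2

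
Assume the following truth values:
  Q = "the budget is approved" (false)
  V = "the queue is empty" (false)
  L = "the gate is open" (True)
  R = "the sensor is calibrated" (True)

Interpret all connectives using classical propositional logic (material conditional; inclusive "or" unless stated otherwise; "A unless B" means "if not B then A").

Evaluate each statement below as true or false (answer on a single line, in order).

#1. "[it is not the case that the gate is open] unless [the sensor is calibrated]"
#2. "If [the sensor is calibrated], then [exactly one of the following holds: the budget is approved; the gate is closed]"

#1: Parsed as not L or R

not L = not True = False
not L or R = False or True = True
Hence #1 is true.

#2: Parsed as R -> (Q xor not L)

not L = not True = False
Q xor not L = False xor False = False
R -> (Q xor not L) = True -> False = False
Thus #2 is false.

#1 True, #2 False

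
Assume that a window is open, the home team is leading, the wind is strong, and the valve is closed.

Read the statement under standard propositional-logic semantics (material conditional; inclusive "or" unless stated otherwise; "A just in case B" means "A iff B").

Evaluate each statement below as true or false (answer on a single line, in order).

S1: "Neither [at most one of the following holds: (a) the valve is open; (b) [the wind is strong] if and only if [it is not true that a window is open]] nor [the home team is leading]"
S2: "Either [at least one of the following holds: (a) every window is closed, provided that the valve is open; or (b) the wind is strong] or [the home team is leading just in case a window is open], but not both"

S1 False, S2 False

Let S = "the valve is open" (F), R = "the wind is strong" (T), P = "a window is open" (T), Q = "the home team is leading" (T).

S1: This is (S ↑ (R ↔ ¬P)) ↓ Q.

¬P = ¬T = F
R ↔ ¬P = T ↔ F = F
S ↑ (R ↔ ¬P) = F ↑ F = T
(S ↑ (R ↔ ¬P)) ↓ Q = T ↓ T = F
Thus S1 is false.

S2: In symbols: ((S → ¬P) ∨ R) ⊕ (Q ↔ P)

¬P = ¬T = F
S → ¬P = F → F = T
(S → ¬P) ∨ R = T ∨ T = T
Q ↔ P = T ↔ T = T
((S → ¬P) ∨ R) ⊕ (Q ↔ P) = T ⊕ T = F
Hence S2 is false.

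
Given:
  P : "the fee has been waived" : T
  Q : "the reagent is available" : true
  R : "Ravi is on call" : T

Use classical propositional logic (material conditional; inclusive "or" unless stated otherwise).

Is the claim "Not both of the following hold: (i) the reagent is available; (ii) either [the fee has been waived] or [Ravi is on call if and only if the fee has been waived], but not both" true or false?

Values: Q=True, P=True, R=True.
This is Q nand (P xor (R iff P)).

R iff P = True iff True = True
P xor (R iff P) = True xor True = False
Q nand (P xor (R iff P)) = True nand False = True

True.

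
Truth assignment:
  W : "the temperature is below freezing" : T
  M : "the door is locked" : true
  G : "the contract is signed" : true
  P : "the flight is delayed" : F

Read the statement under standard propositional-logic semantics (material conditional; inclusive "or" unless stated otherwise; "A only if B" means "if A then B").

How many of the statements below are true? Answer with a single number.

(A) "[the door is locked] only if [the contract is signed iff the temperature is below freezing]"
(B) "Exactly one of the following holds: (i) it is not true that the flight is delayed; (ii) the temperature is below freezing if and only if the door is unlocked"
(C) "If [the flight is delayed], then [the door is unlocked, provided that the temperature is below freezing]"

3

(A): Parsed as M → (G ↔ W)

G ↔ W = T ↔ T = T
M → (G ↔ W) = T → T = T
Hence (A) is true.

(B): Parsed as ¬P ⊕ (W ↔ ¬M)

¬P = ¬F = T
¬M = ¬T = F
W ↔ ¬M = T ↔ F = F
¬P ⊕ (W ↔ ¬M) = T ⊕ F = T
Thus (B) is true.

(C): In symbols: P → (W → ¬M)

¬M = ¬T = F
W → ¬M = T → F = F
P → (W → ¬M) = F → F = T
Hence (C) is true.

3 of the 3 statements are true ((A), (B), (C)).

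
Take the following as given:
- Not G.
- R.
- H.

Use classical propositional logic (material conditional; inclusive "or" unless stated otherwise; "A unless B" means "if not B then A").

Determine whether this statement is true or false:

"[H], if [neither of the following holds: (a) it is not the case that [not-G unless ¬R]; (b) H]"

true

In symbols: (not (not G or not R) nor H) -> H

not G = not False = True
not R = not True = False
not G or not R = True or False = True
not (not G or not R) = not True = False
not (not G or not R) nor H = False nor True = False
(not (not G or not R) nor H) -> H = False -> True = True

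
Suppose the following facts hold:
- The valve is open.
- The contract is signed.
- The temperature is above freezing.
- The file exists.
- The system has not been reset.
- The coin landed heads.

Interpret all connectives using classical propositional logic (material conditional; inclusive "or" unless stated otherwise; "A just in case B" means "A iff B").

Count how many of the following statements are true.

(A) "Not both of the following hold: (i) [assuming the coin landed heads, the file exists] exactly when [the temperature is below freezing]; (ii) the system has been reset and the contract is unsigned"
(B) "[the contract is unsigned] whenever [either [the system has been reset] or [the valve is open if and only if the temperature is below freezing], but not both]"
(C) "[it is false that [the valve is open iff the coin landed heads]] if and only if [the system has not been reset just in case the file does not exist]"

3

Let H = "the coin landed heads" (True), M = "the file exists" (True), N = "the temperature is below freezing" (False), Q = "the system has been reset" (False), G = "the contract is signed" (True), L = "the valve is open" (True).

(A): In symbols: ((H -> M) iff N) nand (Q and not G)

H -> M = True -> True = True
(H -> M) iff N = True iff False = False
not G = not True = False
Q and not G = False and False = False
((H -> M) iff N) nand (Q and not G) = False nand False = True
Thus (A) is true.

(B): This is (Q xor (L iff N)) -> not G.

L iff N = True iff False = False
Q xor (L iff N) = False xor False = False
not G = not True = False
(Q xor (L iff N)) -> not G = False -> False = True
Hence (B) is true.

(C): This is not (L iff H) iff (not Q iff not M).

L iff H = True iff True = True
not (L iff H) = not True = False
not Q = not False = True
not M = not True = False
not Q iff not M = True iff False = False
not (L iff H) iff (not Q iff not M) = False iff False = True
Hence (C) is true.

Count: 3.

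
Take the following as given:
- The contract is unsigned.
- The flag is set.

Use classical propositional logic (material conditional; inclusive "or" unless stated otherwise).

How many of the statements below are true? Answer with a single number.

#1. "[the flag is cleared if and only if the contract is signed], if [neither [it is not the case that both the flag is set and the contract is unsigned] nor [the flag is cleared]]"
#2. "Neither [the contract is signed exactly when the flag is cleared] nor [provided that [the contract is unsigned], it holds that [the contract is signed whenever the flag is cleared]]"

1

Let Q = "the flag is set" (True), P = "the contract is signed" (False).

#1: Parsed as ((Q nand not P) nor not Q) -> (not Q iff P)

not P = not False = True
Q nand not P = True nand True = False
not Q = not True = False
(Q nand not P) nor not Q = False nor False = True
not Q = not True = False
not Q iff P = False iff False = True
((Q nand not P) nor not Q) -> (not Q iff P) = True -> True = True
Thus #1 is true.

#2: Formalization: (P iff not Q) nor (not P -> (not Q -> P))

not Q = not True = False
P iff not Q = False iff False = True
not P = not False = True
not Q = not True = False
not Q -> P = False -> False = True
not P -> (not Q -> P) = True -> True = True
(P iff not Q) nor (not P -> (not Q -> P)) = True nor True = False
So #2 is false.

1 of the 2 statements is true (#1).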